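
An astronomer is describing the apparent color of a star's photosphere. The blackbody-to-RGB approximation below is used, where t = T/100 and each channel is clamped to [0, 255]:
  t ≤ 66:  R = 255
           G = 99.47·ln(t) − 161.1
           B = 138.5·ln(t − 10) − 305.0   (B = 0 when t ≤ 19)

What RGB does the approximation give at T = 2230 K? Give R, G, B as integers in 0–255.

t = 2230/100 = 22.3; the t ≤ 66 branch applies.
R = 255 by definition for t ≤ 66.
G = 99.47·ln 22.3 − 161.1 = 99.47·3.1046 − 161.1 = 147.713.
B = 138.5·ln(22.3 − 10) − 305.0 = 138.5·ln 12.3 − 305.0 = 138.5·2.5096 − 305.0 = 42.579.
Rounded: (255, 148, 43).

R=255, G=148, B=43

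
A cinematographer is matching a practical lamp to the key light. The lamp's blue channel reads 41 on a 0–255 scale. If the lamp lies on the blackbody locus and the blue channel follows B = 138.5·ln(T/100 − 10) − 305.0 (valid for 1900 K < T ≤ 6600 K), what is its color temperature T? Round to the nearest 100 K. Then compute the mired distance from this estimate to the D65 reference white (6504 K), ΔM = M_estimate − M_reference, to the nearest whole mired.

ln(t − 10) = (41 + 305.0) / 138.5 = 2.4982.
t − 10 = e^2.4982 = 12.161, so t = 22.161.
T = 100·t = 2216 K → 2200 K to the nearest 100 K.
M_estimate = 10⁶/2200 = 454.55; M_reference = 10⁶/6504 = 153.75.
ΔM = 454.55 − 153.75 = 300.79 → +301 mireds.

+301 mireds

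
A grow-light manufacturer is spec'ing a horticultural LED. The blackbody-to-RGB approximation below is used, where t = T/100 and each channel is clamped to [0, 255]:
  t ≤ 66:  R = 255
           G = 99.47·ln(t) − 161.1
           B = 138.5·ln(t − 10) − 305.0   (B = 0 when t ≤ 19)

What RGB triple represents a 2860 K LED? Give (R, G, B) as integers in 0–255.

t = 2860/100 = 28.6; the t ≤ 66 branch applies.
R = 255 by definition for t ≤ 66.
G = 99.47·ln 28.6 − 161.1 = 99.47·3.3534 − 161.1 = 172.463.
B = 138.5·ln(28.6 − 10) − 305.0 = 138.5·ln 18.6 − 305.0 = 138.5·2.9232 − 305.0 = 99.858.
Rounded: (255, 172, 100).

(255, 172, 100)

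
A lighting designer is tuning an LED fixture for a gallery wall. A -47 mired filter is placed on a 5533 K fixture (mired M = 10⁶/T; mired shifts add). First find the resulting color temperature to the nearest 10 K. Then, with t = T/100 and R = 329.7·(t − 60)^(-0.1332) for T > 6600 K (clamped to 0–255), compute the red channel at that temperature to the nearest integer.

M_in = 10⁶/5533 = 180.73; M_out = 180.73 + (-47) = 133.73.
T_out = 10⁶/133.73 = 7477.5 K → 7480 K; t = 74.8.
R = 329.7·(74.8 − 60)^(-0.1332) = 329.7·14.8^(-0.1332) = 329.7·0.69843 = 230.271.
Rounded: 230.

230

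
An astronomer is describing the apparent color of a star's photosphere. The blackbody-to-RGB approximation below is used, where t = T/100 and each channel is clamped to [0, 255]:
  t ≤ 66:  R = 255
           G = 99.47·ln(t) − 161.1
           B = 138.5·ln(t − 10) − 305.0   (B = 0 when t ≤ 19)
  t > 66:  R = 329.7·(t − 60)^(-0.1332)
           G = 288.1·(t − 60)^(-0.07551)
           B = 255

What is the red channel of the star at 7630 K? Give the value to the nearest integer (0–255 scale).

t = 7630/100 = 76.3; the t > 66 branch applies.
R = 329.7·(76.3 − 60)^(-0.1332) = 329.7·16.3^(-0.1332) = 329.7·0.68950 = 227.329.
Rounded: 227.

227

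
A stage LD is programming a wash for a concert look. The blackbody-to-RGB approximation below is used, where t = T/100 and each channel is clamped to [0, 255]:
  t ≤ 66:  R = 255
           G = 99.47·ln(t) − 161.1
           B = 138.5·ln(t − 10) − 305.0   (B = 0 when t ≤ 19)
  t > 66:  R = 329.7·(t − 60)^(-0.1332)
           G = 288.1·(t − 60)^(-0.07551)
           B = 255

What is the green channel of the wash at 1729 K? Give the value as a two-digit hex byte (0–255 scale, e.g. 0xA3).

t = 1729/100 = 17.29; the t ≤ 66 branch applies.
G = 99.47·ln 17.29 − 161.1 = 99.47·2.8501 − 161.1 = 122.402.
Rounded: 122; in hex, 0x7A.

0x7A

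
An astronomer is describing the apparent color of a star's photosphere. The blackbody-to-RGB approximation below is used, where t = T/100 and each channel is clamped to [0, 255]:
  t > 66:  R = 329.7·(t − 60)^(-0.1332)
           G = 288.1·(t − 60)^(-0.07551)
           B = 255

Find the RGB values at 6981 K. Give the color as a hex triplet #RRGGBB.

#F3F2FF

t = 6981/100 = 69.81; the t > 66 branch applies.
R = 329.7·(69.81 − 60)^(-0.1332) = 329.7·9.81^(-0.1332) = 329.7·0.73775 = 243.236.
G = 288.1·(69.81 − 60)^(-0.07551) = 288.1·9.81^(-0.07551) = 288.1·0.84163 = 242.472.
B = 255 by definition for t > 66.
Rounded: (243, 242, 255).
In hex: #F3F2FF.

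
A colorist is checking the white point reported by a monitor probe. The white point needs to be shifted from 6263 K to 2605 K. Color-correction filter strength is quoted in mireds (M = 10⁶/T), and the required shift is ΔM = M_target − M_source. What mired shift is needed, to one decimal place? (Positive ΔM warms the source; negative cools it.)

+224.2 mireds

M_source = 10⁶/6263 = 159.668; M_target = 10⁶/2605 = 383.877.
ΔM = 383.877 − 159.668 = 224.209 → +224.2 mireds, a warming shift.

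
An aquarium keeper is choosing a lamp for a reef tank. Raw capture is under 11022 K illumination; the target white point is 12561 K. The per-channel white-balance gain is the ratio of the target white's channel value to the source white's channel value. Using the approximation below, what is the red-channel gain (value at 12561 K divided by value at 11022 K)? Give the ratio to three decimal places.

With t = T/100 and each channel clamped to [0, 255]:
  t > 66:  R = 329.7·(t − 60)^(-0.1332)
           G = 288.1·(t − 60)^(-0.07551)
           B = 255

0.965

At 11022 K (t = 110.22):
  R = 329.7·(110.22 − 60)^(-0.1332) = 329.7·50.22^(-0.1332) = 329.7·0.59353 = 195.687.
At 12561 K (t = 125.61):
  R = 329.7·(125.61 − 60)^(-0.1332) = 329.7·65.61^(-0.1332) = 329.7·0.57277 = 188.842.
Gain = 188.842 / 195.687 = 0.9650 → 0.965.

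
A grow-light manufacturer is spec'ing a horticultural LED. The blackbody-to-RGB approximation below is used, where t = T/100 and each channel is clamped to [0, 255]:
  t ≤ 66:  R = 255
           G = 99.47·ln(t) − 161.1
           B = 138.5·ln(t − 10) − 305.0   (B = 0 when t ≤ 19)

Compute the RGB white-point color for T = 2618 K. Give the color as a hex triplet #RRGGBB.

#FFA451

t = 2618/100 = 26.18; the t ≤ 66 branch applies.
R = 255 by definition for t ≤ 66.
G = 99.47·ln 26.18 − 161.1 = 99.47·3.2650 − 161.1 = 163.669.
B = 138.5·ln(26.18 − 10) − 305.0 = 138.5·ln 16.18 − 305.0 = 138.5·2.7838 − 305.0 = 80.553.
Rounded: (255, 164, 81).
In hex: #FFA451.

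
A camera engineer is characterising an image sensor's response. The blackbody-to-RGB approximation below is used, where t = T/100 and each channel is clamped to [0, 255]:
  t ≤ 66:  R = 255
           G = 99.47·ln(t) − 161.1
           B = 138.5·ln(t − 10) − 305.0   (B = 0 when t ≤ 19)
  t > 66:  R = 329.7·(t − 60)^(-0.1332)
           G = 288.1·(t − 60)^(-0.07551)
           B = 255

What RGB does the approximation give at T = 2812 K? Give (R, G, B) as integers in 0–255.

t = 2812/100 = 28.12; the t ≤ 66 branch applies.
R = 255 by definition for t ≤ 66.
G = 99.47·ln 28.12 − 161.1 = 99.47·3.3365 − 161.1 = 170.780.
B = 138.5·ln(28.12 − 10) − 305.0 = 138.5·ln 18.12 − 305.0 = 138.5·2.8970 − 305.0 = 96.237.
Rounded: (255, 171, 96).

(255, 171, 96)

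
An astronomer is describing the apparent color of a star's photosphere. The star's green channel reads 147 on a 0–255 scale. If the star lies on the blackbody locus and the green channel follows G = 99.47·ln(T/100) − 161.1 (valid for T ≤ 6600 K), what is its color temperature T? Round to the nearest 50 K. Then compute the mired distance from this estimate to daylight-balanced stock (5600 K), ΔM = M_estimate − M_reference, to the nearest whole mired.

ln t = (147 + 161.1) / 99.47 = 3.0974.
t = e^3.0974 = 22.141.
T = 100·t = 2214 K → 2200 K to the nearest 50 K.
M_estimate = 10⁶/2200 = 454.55; M_reference = 10⁶/5600 = 178.57.
ΔM = 454.55 − 178.57 = 275.97 → +276 mireds.

+276 mireds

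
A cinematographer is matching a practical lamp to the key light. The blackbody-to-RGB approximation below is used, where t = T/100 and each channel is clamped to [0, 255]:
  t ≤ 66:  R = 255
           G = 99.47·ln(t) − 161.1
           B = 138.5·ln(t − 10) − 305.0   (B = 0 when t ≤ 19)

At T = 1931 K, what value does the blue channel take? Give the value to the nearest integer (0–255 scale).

4

t = 1931/100 = 19.31; the t ≤ 66 branch applies.
B = 138.5·ln(19.31 − 10) − 305.0 = 138.5·ln 9.31 − 305.0 = 138.5·2.2311 − 305.0 = 4.006.
Rounded: 4.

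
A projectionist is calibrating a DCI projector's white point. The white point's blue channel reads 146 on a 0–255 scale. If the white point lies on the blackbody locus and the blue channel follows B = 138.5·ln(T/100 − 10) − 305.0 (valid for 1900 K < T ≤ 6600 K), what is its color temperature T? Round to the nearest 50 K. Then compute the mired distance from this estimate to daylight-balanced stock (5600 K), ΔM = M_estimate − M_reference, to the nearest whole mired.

+99 mireds

ln(t − 10) = (146 + 305.0) / 138.5 = 3.2563.
t − 10 = e^3.2563 = 25.954, so t = 35.954.
T = 100·t = 3595 K → 3600 K to the nearest 50 K.
M_estimate = 10⁶/3600 = 277.78; M_reference = 10⁶/5600 = 178.57.
ΔM = 277.78 − 178.57 = 99.21 → +99 mireds.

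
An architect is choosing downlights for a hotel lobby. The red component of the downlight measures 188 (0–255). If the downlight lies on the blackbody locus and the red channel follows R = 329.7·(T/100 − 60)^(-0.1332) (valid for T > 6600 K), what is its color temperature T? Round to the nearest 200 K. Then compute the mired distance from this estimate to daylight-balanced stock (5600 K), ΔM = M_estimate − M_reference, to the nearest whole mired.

(t − 60)^(-0.1332) = 188/329.7 = 0.57022.
t − 60 = 0.57022^(1/-0.1332) = 0.57022^(-7.508) = 67.848, so t = 127.848.
T = 100·t = 12785 K → 12800 K to the nearest 200 K.
M_estimate = 10⁶/12800 = 78.12; M_reference = 10⁶/5600 = 178.57.
ΔM = 78.12 − 178.57 = -100.45 → -100 mireds.

-100 mireds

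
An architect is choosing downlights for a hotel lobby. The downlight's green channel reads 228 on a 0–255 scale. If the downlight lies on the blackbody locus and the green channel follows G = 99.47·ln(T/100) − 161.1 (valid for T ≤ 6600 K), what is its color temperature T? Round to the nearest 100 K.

5000 K

ln t = (228 + 161.1) / 99.47 = 3.9117.
t = e^3.9117 = 49.985.
T = 100·t = 4999 K → 5000 K to the nearest 100 K.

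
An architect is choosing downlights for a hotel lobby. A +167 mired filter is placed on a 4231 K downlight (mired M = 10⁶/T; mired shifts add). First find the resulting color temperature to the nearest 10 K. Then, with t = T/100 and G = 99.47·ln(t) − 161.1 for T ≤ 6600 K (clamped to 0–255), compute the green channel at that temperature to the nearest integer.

158

M_in = 10⁶/4231 = 236.35; M_out = 236.35 + (+167) = 403.35.
T_out = 10⁶/403.35 = 2479.2 K → 2480 K; t = 24.8.
G = 99.47·ln 24.8 − 161.1 = 99.47·3.2108 − 161.1 = 158.283.
Rounded: 158.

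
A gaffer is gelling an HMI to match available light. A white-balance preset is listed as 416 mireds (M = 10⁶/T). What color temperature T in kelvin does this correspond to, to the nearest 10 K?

2400 K

T = 10⁶ / 416 = 2403.85 K → 2400 K.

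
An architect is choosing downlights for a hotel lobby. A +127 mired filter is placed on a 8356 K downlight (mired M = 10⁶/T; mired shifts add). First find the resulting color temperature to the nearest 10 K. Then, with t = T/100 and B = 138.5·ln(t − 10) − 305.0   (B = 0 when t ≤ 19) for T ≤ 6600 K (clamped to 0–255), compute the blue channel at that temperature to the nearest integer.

168

M_in = 10⁶/8356 = 119.67; M_out = 119.67 + (+127) = 246.67.
T_out = 10⁶/246.67 = 4053.9 K → 4050 K; t = 40.5.
B = 138.5·ln(40.5 − 10) − 305.0 = 138.5·ln 30.5 − 305.0 = 138.5·3.4177 − 305.0 = 168.355.
Rounded: 168.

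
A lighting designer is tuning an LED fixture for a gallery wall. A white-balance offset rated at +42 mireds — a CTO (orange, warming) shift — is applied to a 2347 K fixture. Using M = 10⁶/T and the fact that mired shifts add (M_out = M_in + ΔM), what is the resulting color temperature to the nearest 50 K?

2150 K

M_in = 10⁶/2347 = 426.08 mireds.
M_out = 426.08 + (+42) = 468.08 mireds.
T_out = 10⁶/468.08 = 2136.4 K → 2150 K.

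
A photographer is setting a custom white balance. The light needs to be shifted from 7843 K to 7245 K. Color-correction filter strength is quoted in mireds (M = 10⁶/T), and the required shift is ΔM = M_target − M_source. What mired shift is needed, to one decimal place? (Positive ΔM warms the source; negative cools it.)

M_source = 10⁶/7843 = 127.502; M_target = 10⁶/7245 = 138.026.
ΔM = 138.026 − 127.502 = 10.524 → +10.5 mireds, a warming shift.

+10.5 mireds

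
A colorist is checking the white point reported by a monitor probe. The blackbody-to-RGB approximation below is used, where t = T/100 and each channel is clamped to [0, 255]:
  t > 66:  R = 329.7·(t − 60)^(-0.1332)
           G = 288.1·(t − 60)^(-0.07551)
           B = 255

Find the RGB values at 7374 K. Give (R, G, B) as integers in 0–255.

(233, 236, 255)

t = 7374/100 = 73.74; the t > 66 branch applies.
R = 329.7·(73.74 − 60)^(-0.1332) = 329.7·13.74^(-0.1332) = 329.7·0.70538 = 232.562.
G = 288.1·(73.74 − 60)^(-0.07551) = 288.1·13.74^(-0.07551) = 288.1·0.82048 = 236.382.
B = 255 by definition for t > 66.
Rounded: (233, 236, 255).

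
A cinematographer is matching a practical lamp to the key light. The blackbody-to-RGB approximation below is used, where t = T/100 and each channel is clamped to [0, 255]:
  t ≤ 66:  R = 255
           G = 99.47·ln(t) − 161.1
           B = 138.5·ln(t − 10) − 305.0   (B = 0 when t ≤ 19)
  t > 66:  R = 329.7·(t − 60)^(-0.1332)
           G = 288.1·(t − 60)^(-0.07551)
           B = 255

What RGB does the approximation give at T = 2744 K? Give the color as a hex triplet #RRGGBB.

t = 2744/100 = 27.44; the t ≤ 66 branch applies.
R = 255 by definition for t ≤ 66.
G = 99.47·ln 27.44 − 161.1 = 99.47·3.3120 − 161.1 = 168.345.
B = 138.5·ln(27.44 − 10) − 305.0 = 138.5·ln 17.44 − 305.0 = 138.5·2.8588 − 305.0 = 90.939.
Rounded: (255, 168, 91).
In hex: #FFA85B.

#FFA85B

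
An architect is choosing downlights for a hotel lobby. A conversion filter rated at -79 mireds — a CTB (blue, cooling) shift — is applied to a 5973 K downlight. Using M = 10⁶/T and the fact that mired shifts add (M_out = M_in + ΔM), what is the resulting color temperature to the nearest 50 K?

M_in = 10⁶/5973 = 167.42 mireds.
M_out = 167.42 + (-79) = 88.42 mireds.
T_out = 10⁶/88.42 = 11309.7 K → 11300 K.

11300 K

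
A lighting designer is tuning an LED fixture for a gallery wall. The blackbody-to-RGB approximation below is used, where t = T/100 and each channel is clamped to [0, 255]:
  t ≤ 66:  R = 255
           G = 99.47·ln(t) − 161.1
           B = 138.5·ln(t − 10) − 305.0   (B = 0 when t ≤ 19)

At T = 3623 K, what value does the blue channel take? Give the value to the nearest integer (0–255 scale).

t = 3623/100 = 36.23; the t ≤ 66 branch applies.
B = 138.5·ln(36.23 − 10) − 305.0 = 138.5·ln 26.23 − 305.0 = 138.5·3.2669 − 305.0 = 147.466.
Rounded: 147.

147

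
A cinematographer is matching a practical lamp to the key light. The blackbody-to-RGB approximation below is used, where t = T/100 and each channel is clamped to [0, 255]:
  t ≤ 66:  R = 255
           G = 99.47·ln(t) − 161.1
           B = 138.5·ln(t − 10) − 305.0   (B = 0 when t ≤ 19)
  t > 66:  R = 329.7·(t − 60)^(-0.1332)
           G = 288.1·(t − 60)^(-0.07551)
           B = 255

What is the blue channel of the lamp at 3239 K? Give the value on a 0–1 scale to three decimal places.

t = 3239/100 = 32.39; the t ≤ 66 branch applies.
B = 138.5·ln(32.39 − 10) − 305.0 = 138.5·ln 22.39 − 305.0 = 138.5·3.1086 − 305.0 = 125.543.
On a 0–1 scale: 125.543/255 = 0.4923 → 0.492.

0.492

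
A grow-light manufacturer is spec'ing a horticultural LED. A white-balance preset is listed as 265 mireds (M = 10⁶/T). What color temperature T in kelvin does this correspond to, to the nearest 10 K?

3770 K

T = 10⁶ / 265 = 3773.58 K → 3770 K.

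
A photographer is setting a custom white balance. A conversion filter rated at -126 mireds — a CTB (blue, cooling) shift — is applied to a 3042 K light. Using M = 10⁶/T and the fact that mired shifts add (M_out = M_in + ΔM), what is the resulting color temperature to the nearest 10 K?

M_in = 10⁶/3042 = 328.73 mireds.
M_out = 328.73 + (-126) = 202.73 mireds.
T_out = 10⁶/202.73 = 4932.6 K → 4930 K.

4930 K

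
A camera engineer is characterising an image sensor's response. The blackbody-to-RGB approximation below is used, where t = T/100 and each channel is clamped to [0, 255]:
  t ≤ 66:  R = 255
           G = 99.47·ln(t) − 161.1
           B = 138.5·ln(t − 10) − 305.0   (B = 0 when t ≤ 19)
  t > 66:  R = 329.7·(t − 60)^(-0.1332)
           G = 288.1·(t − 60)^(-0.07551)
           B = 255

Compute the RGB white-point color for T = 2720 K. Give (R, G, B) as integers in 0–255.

t = 2720/100 = 27.2; the t ≤ 66 branch applies.
R = 255 by definition for t ≤ 66.
G = 99.47·ln 27.2 − 161.1 = 99.47·3.3032 − 161.1 = 167.471.
B = 138.5·ln(27.2 − 10) − 305.0 = 138.5·ln 17.2 − 305.0 = 138.5·2.8449 − 305.0 = 89.020.
Rounded: (255, 167, 89).

(255, 167, 89)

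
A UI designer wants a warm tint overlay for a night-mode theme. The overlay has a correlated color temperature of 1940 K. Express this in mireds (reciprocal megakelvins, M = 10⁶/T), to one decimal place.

515.5 mireds

M = 10⁶ / 1940 = 515.464 → 515.5 mireds.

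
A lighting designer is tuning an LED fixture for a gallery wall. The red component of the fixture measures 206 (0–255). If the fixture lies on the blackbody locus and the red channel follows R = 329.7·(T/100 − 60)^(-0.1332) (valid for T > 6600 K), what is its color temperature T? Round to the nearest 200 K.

9400 K

(t − 60)^(-0.1332) = 206/329.7 = 0.62481.
t − 60 = 0.62481^(1/-0.1332) = 0.62481^(-7.508) = 34.152, so t = 94.152.
T = 100·t = 9415 K → 9400 K to the nearest 200 K.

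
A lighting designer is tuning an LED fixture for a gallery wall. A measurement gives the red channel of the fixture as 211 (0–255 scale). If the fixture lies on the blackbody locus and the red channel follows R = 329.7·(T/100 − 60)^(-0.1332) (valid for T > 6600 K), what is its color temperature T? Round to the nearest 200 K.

8800 K

(t − 60)^(-0.1332) = 211/329.7 = 0.63998.
t − 60 = 0.63998^(1/-0.1332) = 0.63998^(-7.508) = 28.525, so t = 88.525.
T = 100·t = 8853 K → 8800 K to the nearest 200 K.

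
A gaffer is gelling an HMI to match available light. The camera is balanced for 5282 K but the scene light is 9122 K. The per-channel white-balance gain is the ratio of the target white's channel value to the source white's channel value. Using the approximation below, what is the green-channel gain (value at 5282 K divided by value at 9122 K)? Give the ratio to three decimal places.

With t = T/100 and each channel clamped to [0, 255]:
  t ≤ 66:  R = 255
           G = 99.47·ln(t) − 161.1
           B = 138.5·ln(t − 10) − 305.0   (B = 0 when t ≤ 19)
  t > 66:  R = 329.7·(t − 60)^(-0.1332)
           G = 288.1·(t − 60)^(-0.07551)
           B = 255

1.051

At 9122 K (t = 91.22):
  G = 288.1·(91.22 − 60)^(-0.07551) = 288.1·31.22^(-0.07551) = 288.1·0.77118 = 222.177.
At 5282 K (t = 52.82):
  G = 99.47·ln 52.82 − 161.1 = 99.47·3.9669 − 161.1 = 233.487.
Gain = 233.487 / 222.177 = 1.0509 → 1.051.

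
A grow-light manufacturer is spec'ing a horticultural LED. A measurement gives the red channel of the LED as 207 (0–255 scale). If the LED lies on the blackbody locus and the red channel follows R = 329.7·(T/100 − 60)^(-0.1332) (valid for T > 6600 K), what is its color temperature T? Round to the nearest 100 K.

9300 K

(t − 60)^(-0.1332) = 207/329.7 = 0.62784.
t − 60 = 0.62784^(1/-0.1332) = 0.62784^(-7.508) = 32.933, so t = 92.933.
T = 100·t = 9293 K → 9300 K to the nearest 100 K.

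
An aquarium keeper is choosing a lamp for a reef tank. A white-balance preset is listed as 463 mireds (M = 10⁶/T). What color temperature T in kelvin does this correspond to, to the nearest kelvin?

2160 K

T = 10⁶ / 463 = 2159.83 K → 2160 K.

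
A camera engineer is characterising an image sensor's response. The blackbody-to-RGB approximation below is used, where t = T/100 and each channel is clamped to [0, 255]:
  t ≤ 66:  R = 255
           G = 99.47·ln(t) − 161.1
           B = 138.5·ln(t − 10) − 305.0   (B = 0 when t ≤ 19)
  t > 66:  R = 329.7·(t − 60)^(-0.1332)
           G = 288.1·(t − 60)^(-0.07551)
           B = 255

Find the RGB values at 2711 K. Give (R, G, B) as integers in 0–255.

t = 2711/100 = 27.11; the t ≤ 66 branch applies.
R = 255 by definition for t ≤ 66.
G = 99.47·ln 27.11 − 161.1 = 99.47·3.2999 − 161.1 = 167.141.
B = 138.5·ln(27.11 − 10) − 305.0 = 138.5·ln 17.11 − 305.0 = 138.5·2.8397 − 305.0 = 88.293.
Rounded: (255, 167, 88).

(255, 167, 88)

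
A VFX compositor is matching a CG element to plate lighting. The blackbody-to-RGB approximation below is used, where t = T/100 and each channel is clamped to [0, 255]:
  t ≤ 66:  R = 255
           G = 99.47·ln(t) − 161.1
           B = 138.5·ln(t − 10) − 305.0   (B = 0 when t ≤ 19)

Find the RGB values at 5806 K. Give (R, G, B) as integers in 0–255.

(255, 243, 231)

t = 5806/100 = 58.06; the t ≤ 66 branch applies.
R = 255 by definition for t ≤ 66.
G = 99.47·ln 58.06 − 161.1 = 99.47·4.0615 − 161.1 = 242.895.
B = 138.5·ln(58.06 − 10) − 305.0 = 138.5·ln 48.06 − 305.0 = 138.5·3.8725 − 305.0 = 231.334.
Rounded: (255, 243, 231).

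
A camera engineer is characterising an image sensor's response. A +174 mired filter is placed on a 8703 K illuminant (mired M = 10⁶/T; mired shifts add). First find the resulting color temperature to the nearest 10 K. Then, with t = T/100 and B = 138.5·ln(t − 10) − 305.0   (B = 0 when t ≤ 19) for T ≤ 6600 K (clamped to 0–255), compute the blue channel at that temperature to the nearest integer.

M_in = 10⁶/8703 = 114.90; M_out = 114.90 + (+174) = 288.90.
T_out = 10⁶/288.90 = 3461.4 K → 3460 K; t = 34.6.
B = 138.5·ln(34.6 − 10) − 305.0 = 138.5·ln 24.6 − 305.0 = 138.5·3.2027 − 305.0 = 138.580.
Rounded: 139.

139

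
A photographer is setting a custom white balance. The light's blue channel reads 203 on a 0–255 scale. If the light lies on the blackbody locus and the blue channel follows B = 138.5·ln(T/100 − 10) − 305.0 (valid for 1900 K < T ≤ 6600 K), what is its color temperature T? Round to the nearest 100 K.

ln(t − 10) = (203 + 305.0) / 138.5 = 3.6679.
t − 10 = e^3.6679 = 39.168, so t = 49.168.
T = 100·t = 4917 K → 4900 K to the nearest 100 K.

4900 K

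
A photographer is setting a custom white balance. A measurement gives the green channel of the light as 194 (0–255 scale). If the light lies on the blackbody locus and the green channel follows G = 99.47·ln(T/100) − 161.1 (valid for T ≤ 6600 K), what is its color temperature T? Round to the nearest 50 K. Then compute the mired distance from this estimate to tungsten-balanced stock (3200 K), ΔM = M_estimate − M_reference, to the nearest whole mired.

-31 mireds

ln t = (194 + 161.1) / 99.47 = 3.5699.
t = e^3.5699 = 35.514.
T = 100·t = 3551 K → 3550 K to the nearest 50 K.
M_estimate = 10⁶/3550 = 281.69; M_reference = 10⁶/3200 = 312.50.
ΔM = 281.69 − 312.50 = -30.81 → -31 mireds.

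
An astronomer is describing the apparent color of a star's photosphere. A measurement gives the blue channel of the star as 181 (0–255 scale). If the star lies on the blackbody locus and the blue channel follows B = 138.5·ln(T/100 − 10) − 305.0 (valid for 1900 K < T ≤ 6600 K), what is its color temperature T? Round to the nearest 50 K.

4350 K

ln(t − 10) = (181 + 305.0) / 138.5 = 3.5090.
t − 10 = e^3.5090 = 33.416, so t = 43.416.
T = 100·t = 4342 K → 4350 K to the nearest 50 K.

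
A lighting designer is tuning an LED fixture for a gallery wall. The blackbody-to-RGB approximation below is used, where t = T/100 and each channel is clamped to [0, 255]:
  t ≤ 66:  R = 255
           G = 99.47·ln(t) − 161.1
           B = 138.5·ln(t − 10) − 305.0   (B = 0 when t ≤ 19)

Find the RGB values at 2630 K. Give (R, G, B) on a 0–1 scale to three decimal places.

t = 2630/100 = 26.3; the t ≤ 66 branch applies.
R = 255 by definition for t ≤ 66.
G = 99.47·ln 26.3 − 161.1 = 99.47·3.2696 − 161.1 = 164.124.
B = 138.5·ln(26.3 − 10) − 305.0 = 138.5·ln 16.3 − 305.0 = 138.5·2.7912 − 305.0 = 81.576.
Dividing each by 255: (1.0000, 0.6436, 0.3199) → (1.000, 0.644, 0.320).

(1.000, 0.644, 0.320)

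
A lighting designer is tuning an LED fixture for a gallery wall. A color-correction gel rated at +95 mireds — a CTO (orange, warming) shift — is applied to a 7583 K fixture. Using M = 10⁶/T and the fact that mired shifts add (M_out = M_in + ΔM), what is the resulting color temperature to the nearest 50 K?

M_in = 10⁶/7583 = 131.87 mireds.
M_out = 131.87 + (+95) = 226.87 mireds.
T_out = 10⁶/226.87 = 4407.7 K → 4400 K.

4400 K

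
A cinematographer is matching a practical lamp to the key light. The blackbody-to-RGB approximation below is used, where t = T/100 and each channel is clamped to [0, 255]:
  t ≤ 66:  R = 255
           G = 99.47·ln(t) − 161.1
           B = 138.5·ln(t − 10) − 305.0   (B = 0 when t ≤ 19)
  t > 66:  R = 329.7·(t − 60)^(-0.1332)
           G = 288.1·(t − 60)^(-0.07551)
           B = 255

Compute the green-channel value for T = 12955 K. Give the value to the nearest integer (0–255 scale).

209

t = 12955/100 = 129.55; the t > 66 branch applies.
G = 288.1·(129.55 − 60)^(-0.07551) = 288.1·69.55^(-0.07551) = 288.1·0.72592 = 209.137.
Rounded: 209.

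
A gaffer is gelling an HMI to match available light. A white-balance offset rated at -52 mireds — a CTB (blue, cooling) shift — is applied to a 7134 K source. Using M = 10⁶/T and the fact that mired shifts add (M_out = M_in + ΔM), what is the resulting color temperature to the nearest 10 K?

11340 K

M_in = 10⁶/7134 = 140.17 mireds.
M_out = 140.17 + (-52) = 88.17 mireds.
T_out = 10⁶/88.17 = 11341.2 K → 11340 K.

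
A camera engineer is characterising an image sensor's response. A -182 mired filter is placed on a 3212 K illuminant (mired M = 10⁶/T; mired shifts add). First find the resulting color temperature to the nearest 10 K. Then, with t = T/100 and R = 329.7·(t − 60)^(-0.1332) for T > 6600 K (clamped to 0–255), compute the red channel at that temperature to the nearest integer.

226

M_in = 10⁶/3212 = 311.33; M_out = 311.33 + (-182) = 129.33.
T_out = 10⁶/129.33 = 7732.0 K → 7730 K; t = 77.3.
R = 329.7·(77.3 − 60)^(-0.1332) = 329.7·17.3^(-0.1332) = 329.7·0.68406 = 225.534.
Rounded: 226.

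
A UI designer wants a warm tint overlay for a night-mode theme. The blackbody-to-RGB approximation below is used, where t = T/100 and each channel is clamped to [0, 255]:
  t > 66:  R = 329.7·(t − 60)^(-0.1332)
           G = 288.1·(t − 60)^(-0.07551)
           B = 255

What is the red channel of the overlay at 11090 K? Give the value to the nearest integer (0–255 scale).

t = 11090/100 = 110.9; the t > 66 branch applies.
R = 329.7·(110.9 − 60)^(-0.1332) = 329.7·50.9^(-0.1332) = 329.7·0.59247 = 195.337.
Rounded: 195.

195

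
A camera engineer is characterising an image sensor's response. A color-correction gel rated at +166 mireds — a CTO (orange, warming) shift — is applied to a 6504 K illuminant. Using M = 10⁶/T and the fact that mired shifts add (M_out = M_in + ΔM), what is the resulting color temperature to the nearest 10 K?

3130 K

M_in = 10⁶/6504 = 153.75 mireds.
M_out = 153.75 + (+166) = 319.75 mireds.
T_out = 10⁶/319.75 = 3127.4 K → 3130 K.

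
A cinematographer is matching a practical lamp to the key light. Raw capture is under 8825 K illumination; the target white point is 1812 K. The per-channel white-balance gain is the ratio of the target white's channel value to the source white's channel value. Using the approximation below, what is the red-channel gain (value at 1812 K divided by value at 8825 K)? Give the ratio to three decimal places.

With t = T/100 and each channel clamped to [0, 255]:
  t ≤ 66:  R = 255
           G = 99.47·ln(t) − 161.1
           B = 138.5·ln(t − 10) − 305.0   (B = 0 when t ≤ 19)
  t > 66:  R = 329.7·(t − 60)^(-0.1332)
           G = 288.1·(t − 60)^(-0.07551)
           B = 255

At 8825 K (t = 88.25):
  R = 329.7·(88.25 − 60)^(-0.1332) = 329.7·28.25^(-0.1332) = 329.7·0.64080 = 211.273.
At 1812 K (t = 18.12):
  R = 255 by definition for t ≤ 66.
Gain = 255.000 / 211.273 = 1.2070 → 1.207.

1.207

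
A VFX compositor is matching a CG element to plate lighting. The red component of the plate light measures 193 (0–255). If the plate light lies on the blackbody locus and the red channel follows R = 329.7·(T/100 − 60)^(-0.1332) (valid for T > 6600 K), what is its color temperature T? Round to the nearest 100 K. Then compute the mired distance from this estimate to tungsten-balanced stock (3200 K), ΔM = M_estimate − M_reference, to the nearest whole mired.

-226 mireds

(t − 60)^(-0.1332) = 193/329.7 = 0.58538.
t − 60 = 0.58538^(1/-0.1332) = 0.58538^(-7.508) = 55.713, so t = 115.713.
T = 100·t = 11571 K → 11600 K to the nearest 100 K.
M_estimate = 10⁶/11600 = 86.21; M_reference = 10⁶/3200 = 312.50.
ΔM = 86.21 − 312.50 = -226.29 → -226 mireds.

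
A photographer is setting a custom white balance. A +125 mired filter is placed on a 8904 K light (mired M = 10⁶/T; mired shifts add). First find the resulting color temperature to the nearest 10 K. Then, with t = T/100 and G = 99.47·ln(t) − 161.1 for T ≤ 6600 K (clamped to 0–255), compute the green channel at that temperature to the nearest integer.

211

M_in = 10⁶/8904 = 112.31; M_out = 112.31 + (+125) = 237.31.
T_out = 10⁶/237.31 = 4213.9 K → 4210 K; t = 42.1.
G = 99.47·ln 42.1 − 161.1 = 99.47·3.7400 − 161.1 = 210.923.
Rounded: 211.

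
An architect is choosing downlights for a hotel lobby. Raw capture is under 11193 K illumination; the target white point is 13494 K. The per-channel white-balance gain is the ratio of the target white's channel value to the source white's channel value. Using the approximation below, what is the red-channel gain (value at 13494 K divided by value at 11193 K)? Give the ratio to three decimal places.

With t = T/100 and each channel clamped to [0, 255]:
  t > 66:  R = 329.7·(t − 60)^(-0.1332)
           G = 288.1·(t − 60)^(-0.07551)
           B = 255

At 11193 K (t = 111.93):
  R = 329.7·(111.93 − 60)^(-0.1332) = 329.7·51.93^(-0.1332) = 329.7·0.59089 = 194.816.
At 13494 K (t = 134.94):
  R = 329.7·(134.94 − 60)^(-0.1332) = 329.7·74.94^(-0.1332) = 329.7·0.56271 = 185.527.
Gain = 185.527 / 194.816 = 0.9523 → 0.952.

0.952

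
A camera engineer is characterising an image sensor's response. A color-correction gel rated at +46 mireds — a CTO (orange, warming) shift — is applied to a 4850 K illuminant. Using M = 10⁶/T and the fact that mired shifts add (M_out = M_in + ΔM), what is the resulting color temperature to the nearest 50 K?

3950 K

M_in = 10⁶/4850 = 206.19 mireds.
M_out = 206.19 + (+46) = 252.19 mireds.
T_out = 10⁶/252.19 = 3965.3 K → 3950 K.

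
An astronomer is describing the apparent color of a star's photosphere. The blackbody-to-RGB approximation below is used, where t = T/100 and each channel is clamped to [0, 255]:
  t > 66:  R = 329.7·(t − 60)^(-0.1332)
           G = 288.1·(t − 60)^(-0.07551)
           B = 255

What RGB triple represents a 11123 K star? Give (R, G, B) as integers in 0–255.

(195, 214, 255)

t = 11123/100 = 111.23; the t > 66 branch applies.
R = 329.7·(111.23 − 60)^(-0.1332) = 329.7·51.23^(-0.1332) = 329.7·0.59196 = 195.169.
G = 288.1·(111.23 − 60)^(-0.07551) = 288.1·51.23^(-0.07551) = 288.1·0.74287 = 214.021.
B = 255 by definition for t > 66.
Rounded: (195, 214, 255).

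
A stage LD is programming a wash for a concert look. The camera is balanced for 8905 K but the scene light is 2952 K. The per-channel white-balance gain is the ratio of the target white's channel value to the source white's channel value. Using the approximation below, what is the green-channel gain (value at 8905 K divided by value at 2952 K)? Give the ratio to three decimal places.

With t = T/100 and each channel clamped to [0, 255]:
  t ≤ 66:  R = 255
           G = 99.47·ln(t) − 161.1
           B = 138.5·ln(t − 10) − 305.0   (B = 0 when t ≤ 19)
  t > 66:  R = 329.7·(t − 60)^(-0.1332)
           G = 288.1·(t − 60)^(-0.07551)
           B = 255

1.272

At 2952 K (t = 29.52):
  G = 99.47·ln 29.52 − 161.1 = 99.47·3.3851 − 161.1 = 175.613.
At 8905 K (t = 89.05):
  G = 288.1·(89.05 − 60)^(-0.07551) = 288.1·29.05^(-0.07551) = 288.1·0.77539 = 223.389.
Gain = 223.389 / 175.613 = 1.2721 → 1.272.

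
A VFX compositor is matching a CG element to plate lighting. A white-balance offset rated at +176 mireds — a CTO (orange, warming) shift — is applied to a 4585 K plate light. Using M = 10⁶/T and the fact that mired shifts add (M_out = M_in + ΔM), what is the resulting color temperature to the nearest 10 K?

M_in = 10⁶/4585 = 218.10 mireds.
M_out = 218.10 + (+176) = 394.10 mireds.
T_out = 10⁶/394.10 = 2537.4 K → 2540 K.

2540 K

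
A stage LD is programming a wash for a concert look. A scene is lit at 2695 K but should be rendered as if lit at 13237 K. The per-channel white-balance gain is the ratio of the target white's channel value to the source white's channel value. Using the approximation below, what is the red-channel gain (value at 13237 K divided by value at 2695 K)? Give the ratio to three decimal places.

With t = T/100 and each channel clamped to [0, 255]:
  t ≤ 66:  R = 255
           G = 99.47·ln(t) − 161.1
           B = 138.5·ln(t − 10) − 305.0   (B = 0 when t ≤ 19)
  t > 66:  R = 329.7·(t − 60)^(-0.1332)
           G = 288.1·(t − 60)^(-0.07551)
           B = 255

0.731

At 2695 K (t = 26.95):
  R = 255 by definition for t ≤ 66.
At 13237 K (t = 132.37):
  R = 329.7·(132.37 − 60)^(-0.1332) = 329.7·72.37^(-0.1332) = 329.7·0.56534 = 186.391.
Gain = 186.391 / 255.000 = 0.7309 → 0.731.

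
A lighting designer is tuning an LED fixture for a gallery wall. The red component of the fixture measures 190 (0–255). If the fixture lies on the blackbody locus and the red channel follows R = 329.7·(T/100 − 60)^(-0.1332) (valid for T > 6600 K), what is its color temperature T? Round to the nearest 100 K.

12300 K

(t − 60)^(-0.1332) = 190/329.7 = 0.57628.
t − 60 = 0.57628^(1/-0.1332) = 0.57628^(-7.508) = 62.667, so t = 122.667.
T = 100·t = 12267 K → 12300 K to the nearest 100 K.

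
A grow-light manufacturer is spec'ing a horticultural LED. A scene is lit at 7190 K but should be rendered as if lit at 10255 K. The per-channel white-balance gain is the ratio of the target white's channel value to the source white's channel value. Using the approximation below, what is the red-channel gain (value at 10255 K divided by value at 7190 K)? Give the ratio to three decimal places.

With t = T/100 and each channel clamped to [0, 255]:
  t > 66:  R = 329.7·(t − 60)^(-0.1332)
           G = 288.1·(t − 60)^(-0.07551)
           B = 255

At 7190 K (t = 71.9):
  R = 329.7·(71.9 − 60)^(-0.1332) = 329.7·11.9^(-0.1332) = 329.7·0.71901 = 237.059.
At 10255 K (t = 102.55):
  R = 329.7·(102.55 − 60)^(-0.1332) = 329.7·42.55^(-0.1332) = 329.7·0.60678 = 200.055.
Gain = 200.055 / 237.059 = 0.8439 → 0.844.

0.844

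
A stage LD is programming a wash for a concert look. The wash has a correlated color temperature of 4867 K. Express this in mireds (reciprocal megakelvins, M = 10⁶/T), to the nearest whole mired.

205 mireds

M = 10⁶ / 4867 = 205.465 → 205 mireds.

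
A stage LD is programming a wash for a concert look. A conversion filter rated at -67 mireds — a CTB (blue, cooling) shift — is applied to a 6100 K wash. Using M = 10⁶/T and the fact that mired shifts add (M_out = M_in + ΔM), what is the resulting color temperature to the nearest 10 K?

10320 K

M_in = 10⁶/6100 = 163.93 mireds.
M_out = 163.93 + (-67) = 96.93 mireds.
T_out = 10⁶/96.93 = 10316.3 K → 10320 K.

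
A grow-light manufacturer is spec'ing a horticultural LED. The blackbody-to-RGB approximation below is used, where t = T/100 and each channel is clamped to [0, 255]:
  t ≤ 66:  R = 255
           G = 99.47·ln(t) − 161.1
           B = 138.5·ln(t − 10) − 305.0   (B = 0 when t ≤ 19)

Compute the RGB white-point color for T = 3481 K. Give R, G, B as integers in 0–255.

R=255, G=192, B=140

t = 3481/100 = 34.81; the t ≤ 66 branch applies.
R = 255 by definition for t ≤ 66.
G = 99.47·ln 34.81 − 161.1 = 99.47·3.5499 − 161.1 = 192.009.
B = 138.5·ln(34.81 − 10) − 305.0 = 138.5·ln 24.81 − 305.0 = 138.5·3.2112 − 305.0 = 139.758.
Rounded: (255, 192, 140).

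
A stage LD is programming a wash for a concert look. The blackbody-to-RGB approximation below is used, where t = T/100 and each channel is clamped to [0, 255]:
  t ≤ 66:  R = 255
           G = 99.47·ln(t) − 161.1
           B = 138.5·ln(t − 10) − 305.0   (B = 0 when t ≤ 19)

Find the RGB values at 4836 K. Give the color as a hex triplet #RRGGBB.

#FFE1C8

t = 4836/100 = 48.36; the t ≤ 66 branch applies.
R = 255 by definition for t ≤ 66.
G = 99.47·ln 48.36 − 161.1 = 99.47·3.8787 − 161.1 = 224.712.
B = 138.5·ln(48.36 − 10) − 305.0 = 138.5·ln 38.36 − 305.0 = 138.5·3.6470 − 305.0 = 200.112.
Rounded: (255, 225, 200).
In hex: #FFE1C8.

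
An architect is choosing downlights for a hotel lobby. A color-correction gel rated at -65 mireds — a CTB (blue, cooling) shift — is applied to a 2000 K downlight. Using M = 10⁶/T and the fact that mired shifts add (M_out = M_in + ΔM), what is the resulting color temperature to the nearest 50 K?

2300 K

M_in = 10⁶/2000 = 500.00 mireds.
M_out = 500.00 + (-65) = 435.00 mireds.
T_out = 10⁶/435.00 = 2298.9 K → 2300 K.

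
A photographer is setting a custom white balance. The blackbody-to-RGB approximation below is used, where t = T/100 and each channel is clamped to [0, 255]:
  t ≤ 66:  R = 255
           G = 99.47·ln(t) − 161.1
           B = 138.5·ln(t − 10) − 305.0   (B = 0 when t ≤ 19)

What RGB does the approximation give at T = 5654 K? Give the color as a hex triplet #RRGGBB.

t = 5654/100 = 56.54; the t ≤ 66 branch applies.
R = 255 by definition for t ≤ 66.
G = 99.47·ln 56.54 − 161.1 = 99.47·4.0349 − 161.1 = 240.256.
B = 138.5·ln(56.54 − 10) − 305.0 = 138.5·ln 46.54 − 305.0 = 138.5·3.8403 − 305.0 = 226.883.
Rounded: (255, 240, 227).
In hex: #FFF0E3.

#FFF0E3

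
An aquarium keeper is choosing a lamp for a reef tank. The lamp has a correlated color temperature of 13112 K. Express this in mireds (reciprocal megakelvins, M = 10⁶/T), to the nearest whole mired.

M = 10⁶ / 13112 = 76.266 → 76 mireds.

76 mireds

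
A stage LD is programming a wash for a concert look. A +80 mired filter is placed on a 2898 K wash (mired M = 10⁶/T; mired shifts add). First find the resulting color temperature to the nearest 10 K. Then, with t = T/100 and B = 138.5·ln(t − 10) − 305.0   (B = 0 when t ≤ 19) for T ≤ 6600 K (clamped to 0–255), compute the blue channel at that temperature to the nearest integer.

55

M_in = 10⁶/2898 = 345.07; M_out = 345.07 + (+80) = 425.07.
T_out = 10⁶/425.07 = 2352.6 K → 2350 K; t = 23.5.
B = 138.5·ln(23.5 − 10) − 305.0 = 138.5·ln 13.5 − 305.0 = 138.5·2.6027 − 305.0 = 55.473.
Rounded: 55.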